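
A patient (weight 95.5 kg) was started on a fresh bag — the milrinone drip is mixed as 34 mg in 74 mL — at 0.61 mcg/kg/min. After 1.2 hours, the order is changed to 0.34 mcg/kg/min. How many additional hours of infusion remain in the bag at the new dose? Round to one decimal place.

15.3 hours

Initial rate:
Dose = 0.61 mcg/kg/min × 95.5 kg = 58.255 mcg/min
58.255 mcg/min × 60 min/hr = 3495.3 mcg/hr
Concentration = 34 mg ÷ 74 mL = 0.4594595 mg/mL = 459.4595 mcg/mL
Rate = 3495.3 mcg/hr ÷ 459.4595 mcg/mL = 7.607418 mL/hr
Volume infused so far = 7.607418 mL/hr × 1.2 hr = 9.128901 mL
Volume remaining = 74 − 9.128901 = 64.8711 mL
New rate:
Dose = 0.34 mcg/kg/min × 95.5 kg = 32.47 mcg/min
32.47 mcg/min × 60 min/hr = 1948.2 mcg/hr
Rate = 1948.2 mcg/hr ÷ 459.4595 mcg/mL = 4.2402 mL/hr
Time remaining = 64.8711 mL ÷ 4.2402 mL/hr = 15.29907 hr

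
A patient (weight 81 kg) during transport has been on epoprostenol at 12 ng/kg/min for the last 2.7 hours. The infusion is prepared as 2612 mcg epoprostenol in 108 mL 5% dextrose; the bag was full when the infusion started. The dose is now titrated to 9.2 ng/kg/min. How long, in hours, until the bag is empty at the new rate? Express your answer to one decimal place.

54.9 hours

Initial rate:
Dose = 12 ng/kg/min × 81 kg = 972 ng/min
972 ng/min × 60 min/hr = 58320 ng/hr
Concentration = 2612 mcg ÷ 108 mL = 24.18519 mcg/mL = 24185.19 ng/mL
Rate = 58320 ng/hr ÷ 24185.19 ng/mL = 2.411394 mL/hr
Volume infused so far = 2.411394 mL/hr × 2.7 hr = 6.510763 mL
Volume remaining = 108 − 6.510763 = 101.4892 mL
New rate:
Dose = 9.2 ng/kg/min × 81 kg = 745.2 ng/min
745.2 ng/min × 60 min/hr = 44712 ng/hr
Rate = 44712 ng/hr ÷ 24185.19 ng/mL = 1.848735 mL/hr
Time remaining = 101.4892 mL ÷ 1.848735 mL/hr = 54.89658 hr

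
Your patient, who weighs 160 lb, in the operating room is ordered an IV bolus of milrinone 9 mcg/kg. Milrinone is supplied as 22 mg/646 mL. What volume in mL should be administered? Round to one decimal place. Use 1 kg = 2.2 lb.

19.2 mL

Weight = 160 lb ÷ 2.2 lb/kg = 72.72727 kg
Dose = 9 mcg/kg × 72.72727 kg = 654.5455 mcg
Concentration = 22 mg ÷ 646 mL = 0.03405573 mg/mL = 34.05573 mcg/mL
Volume = 654.5455 mcg ÷ 34.05573 mcg/mL = 19.21983 mL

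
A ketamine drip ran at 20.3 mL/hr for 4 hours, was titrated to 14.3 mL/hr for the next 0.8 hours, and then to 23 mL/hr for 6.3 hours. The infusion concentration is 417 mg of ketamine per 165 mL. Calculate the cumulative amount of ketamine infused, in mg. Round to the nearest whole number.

600 mg

Concentration = 417 mg ÷ 165 mL = 2.527273 mg/mL
Stage 1: 20.3 mL/hr × 4 hr = 81.2 mL → 81.2 mL × 2.527273 mg/mL = 205.2145 mg
Stage 2: 14.3 mL/hr × 0.8 hr = 11.44 mL → 11.44 mL × 2.527273 mg/mL = 28.912 mg
Stage 3: 23 mL/hr × 6.3 hr = 144.9 mL → 144.9 mL × 2.527273 mg/mL = 366.2018 mg
Total = 205.2145 + 28.912 + 366.2018 = 600.3284 mg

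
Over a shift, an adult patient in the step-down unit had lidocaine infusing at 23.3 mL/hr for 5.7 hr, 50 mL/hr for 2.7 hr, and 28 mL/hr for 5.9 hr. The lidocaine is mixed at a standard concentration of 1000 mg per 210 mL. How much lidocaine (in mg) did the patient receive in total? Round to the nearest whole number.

Concentration = 1000 mg ÷ 210 mL = 4.761905 mg/mL
Stage 1: 23.3 mL/hr × 5.7 hr = 132.81 mL → 132.81 mL × 4.761905 mg/mL = 632.4286 mg
Stage 2: 50 mL/hr × 2.7 hr = 135 mL → 135 mL × 4.761905 mg/mL = 642.8571 mg
Stage 3: 28 mL/hr × 5.9 hr = 165.2 mL → 165.2 mL × 4.761905 mg/mL = 786.6667 mg
Total = 632.4286 + 642.8571 + 786.6667 = 2061.952 mg

2062 mg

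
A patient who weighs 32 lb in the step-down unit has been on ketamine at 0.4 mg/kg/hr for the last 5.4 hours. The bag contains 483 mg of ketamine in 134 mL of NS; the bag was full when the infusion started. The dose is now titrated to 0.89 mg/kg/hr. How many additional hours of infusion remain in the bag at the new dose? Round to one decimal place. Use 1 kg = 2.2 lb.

Initial rate:
Weight = 32 lb ÷ 2.2 lb/kg = 14.54545 kg
Dose = 0.4 mg/kg/hr × 14.54545 kg = 5.818182 mg/hr
Concentration = 483 mg ÷ 134 mL = 3.604478 mg/mL
Rate = 5.818182 mg/hr ÷ 3.604478 mg/mL = 1.614154 mL/hr
Volume infused so far = 1.614154 mL/hr × 5.4 hr = 8.716431 mL
Volume remaining = 134 − 8.716431 = 125.2836 mL
New rate:
Dose = 0.89 mg/kg/hr × 14.54545 kg = 12.94545 mg/hr
Rate = 12.94545 mg/hr ÷ 3.604478 mg/mL = 3.591493 mL/hr
Time remaining = 125.2836 mL ÷ 3.591493 mL/hr = 34.88343 hr

34.9 hours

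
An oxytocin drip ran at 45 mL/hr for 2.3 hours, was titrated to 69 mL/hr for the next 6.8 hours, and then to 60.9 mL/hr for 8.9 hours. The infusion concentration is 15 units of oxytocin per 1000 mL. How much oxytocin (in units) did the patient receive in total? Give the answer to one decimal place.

Concentration = 15 units ÷ 1000 mL = 0.015 units/mL
Stage 1: 45 mL/hr × 2.3 hr = 103.5 mL → 103.5 mL × 0.015 units/mL = 1.5525 units
Stage 2: 69 mL/hr × 6.8 hr = 469.2 mL → 469.2 mL × 0.015 units/mL = 7.038 units
Stage 3: 60.9 mL/hr × 8.9 hr = 542.01 mL → 542.01 mL × 0.015 units/mL = 8.13015 units
Total = 1.5525 + 7.038 + 8.13015 = 16.72065 units

16.7 units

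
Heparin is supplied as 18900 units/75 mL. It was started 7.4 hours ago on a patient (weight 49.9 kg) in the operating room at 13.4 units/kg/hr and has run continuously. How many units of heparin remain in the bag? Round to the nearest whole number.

Dose = 13.4 units/kg/hr × 49.9 kg = 668.66 units/hr
Concentration = 18900 units ÷ 75 mL = 252 units/mL
Rate = 668.66 units/hr ÷ 252 units/mL = 2.653413 mL/hr
Volume infused = 2.653413 mL/hr × 7.4 hr = 19.63525 mL
Volume remaining = 75 − 19.63525 = 55.36475 mL
Drug remaining = 55.36475 mL × 252 units/mL = 13951.92 units

13952 units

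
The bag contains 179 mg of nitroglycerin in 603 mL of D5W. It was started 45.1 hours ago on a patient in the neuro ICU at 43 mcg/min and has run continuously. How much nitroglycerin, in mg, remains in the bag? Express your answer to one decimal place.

62.6 mg

43 mcg/min × 60 min/hr = 2580 mcg/hr
Concentration = 179 mg ÷ 603 mL = 0.2968491 mg/mL = 296.8491 mcg/mL
Rate = 2580 mcg/hr ÷ 296.8491 mcg/mL = 8.691285 mL/hr
Volume infused = 8.691285 mL/hr × 45.1 hr = 391.9769 mL
Volume remaining = 603 − 391.9769 = 211.0231 mL
Drug remaining = 211.0231 mL × 296.8491 mcg/mL = 62642 mcg = 62.642 mg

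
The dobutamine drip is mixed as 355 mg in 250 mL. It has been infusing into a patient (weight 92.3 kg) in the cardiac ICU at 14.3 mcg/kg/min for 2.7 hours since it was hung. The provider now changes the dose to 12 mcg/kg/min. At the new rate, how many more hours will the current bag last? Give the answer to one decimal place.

2.1 hours

Initial rate:
Dose = 14.3 mcg/kg/min × 92.3 kg = 1319.89 mcg/min
1319.89 mcg/min × 60 min/hr = 79193.4 mcg/hr
Concentration = 355 mg ÷ 250 mL = 1.42 mg/mL = 1420 mcg/mL
Rate = 79193.4 mcg/hr ÷ 1420 mcg/mL = 55.77 mL/hr
Volume infused so far = 55.77 mL/hr × 2.7 hr = 150.579 mL
Volume remaining = 250 − 150.579 = 99.421 mL
New rate:
Dose = 12 mcg/kg/min × 92.3 kg = 1107.6 mcg/min
1107.6 mcg/min × 60 min/hr = 66456 mcg/hr
Rate = 66456 mcg/hr ÷ 1420 mcg/mL = 46.8 mL/hr
Time remaining = 99.421 mL ÷ 46.8 mL/hr = 2.12438 hr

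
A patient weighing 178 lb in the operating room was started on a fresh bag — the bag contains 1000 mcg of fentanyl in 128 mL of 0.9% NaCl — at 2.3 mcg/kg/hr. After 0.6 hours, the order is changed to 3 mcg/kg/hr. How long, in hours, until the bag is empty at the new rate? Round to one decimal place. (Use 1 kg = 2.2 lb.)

Initial rate:
Weight = 178 lb ÷ 2.2 lb/kg = 80.90909 kg
Dose = 2.3 mcg/kg/hr × 80.90909 kg = 186.0909 mcg/hr
Concentration = 1000 mcg ÷ 128 mL = 7.8125 mcg/mL
Rate = 186.0909 mcg/hr ÷ 7.8125 mcg/mL = 23.81964 mL/hr
Volume infused so far = 23.81964 mL/hr × 0.6 hr = 14.29178 mL
Volume remaining = 128 − 14.29178 = 113.7082 mL
New rate:
Dose = 3 mcg/kg/hr × 80.90909 kg = 242.7273 mcg/hr
Rate = 242.7273 mcg/hr ÷ 7.8125 mcg/mL = 31.06909 mL/hr
Time remaining = 113.7082 mL ÷ 31.06909 mL/hr = 3.65985 hr

3.7 hours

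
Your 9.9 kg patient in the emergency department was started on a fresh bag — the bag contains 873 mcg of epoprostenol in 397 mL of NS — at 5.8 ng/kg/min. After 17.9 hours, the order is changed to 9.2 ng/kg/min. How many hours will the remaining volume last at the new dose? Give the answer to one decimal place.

Initial rate:
Dose = 5.8 ng/kg/min × 9.9 kg = 57.42 ng/min
57.42 ng/min × 60 min/hr = 3445.2 ng/hr
Concentration = 873 mcg ÷ 397 mL = 2.198992 mcg/mL = 2198.992 ng/mL
Rate = 3445.2 ng/hr ÷ 2198.992 ng/mL = 1.566718 mL/hr
Volume infused so far = 1.566718 mL/hr × 17.9 hr = 28.04424 mL
Volume remaining = 397 − 28.04424 = 368.9558 mL
New rate:
Dose = 9.2 ng/kg/min × 9.9 kg = 91.08 ng/min
91.08 ng/min × 60 min/hr = 5464.8 ng/hr
Rate = 5464.8 ng/hr ÷ 2198.992 ng/mL = 2.485138 mL/hr
Time remaining = 368.9558 mL ÷ 2.485138 mL/hr = 148.4649 hr

148.5 hours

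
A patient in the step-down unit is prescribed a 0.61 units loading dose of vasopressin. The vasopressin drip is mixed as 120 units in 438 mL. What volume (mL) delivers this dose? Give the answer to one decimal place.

2.2 mL

Concentration = 120 units ÷ 438 mL = 0.2739726 units/mL
Volume = 0.61 units ÷ 0.2739726 units/mL = 2.2265 mL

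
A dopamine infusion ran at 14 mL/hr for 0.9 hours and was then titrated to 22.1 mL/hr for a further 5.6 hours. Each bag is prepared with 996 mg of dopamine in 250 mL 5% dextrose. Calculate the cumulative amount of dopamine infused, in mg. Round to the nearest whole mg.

543 mg

Concentration = 996 mg ÷ 250 mL = 3.984 mg/mL
Stage 1: 14 mL/hr × 0.9 hr = 12.6 mL → 12.6 mL × 3.984 mg/mL = 50.1984 mg
Stage 2: 22.1 mL/hr × 5.6 hr = 123.76 mL → 123.76 mL × 3.984 mg/mL = 493.0598 mg
Total = 50.1984 + 493.0598 = 543.2582 mg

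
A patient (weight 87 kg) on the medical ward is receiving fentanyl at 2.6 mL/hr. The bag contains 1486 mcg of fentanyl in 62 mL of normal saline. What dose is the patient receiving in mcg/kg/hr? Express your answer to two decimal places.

Concentration = 1486 mcg ÷ 62 mL = 23.96774 mcg/mL
Drug rate = 2.6 mL/hr × 23.96774 mcg/mL = 62.31613 mcg/hr
62.31613 mcg/hr ÷ 87 kg = 0.7162773 mcg/kg/hr

0.72 mcg/kg/hr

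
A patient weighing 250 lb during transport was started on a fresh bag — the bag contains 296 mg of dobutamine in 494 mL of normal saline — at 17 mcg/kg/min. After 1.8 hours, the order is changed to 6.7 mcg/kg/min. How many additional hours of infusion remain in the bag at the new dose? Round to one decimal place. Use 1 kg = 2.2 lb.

1.9 hours

Initial rate:
Weight = 250 lb ÷ 2.2 lb/kg = 113.6364 kg
Dose = 17 mcg/kg/min × 113.6364 kg = 1931.818 mcg/min
1931.818 mcg/min × 60 min/hr = 115909.1 mcg/hr
Concentration = 296 mg ÷ 494 mL = 0.5991903 mg/mL = 599.1903 mcg/mL
Rate = 115909.1 mcg/hr ÷ 599.1903 mcg/mL = 193.4429 mL/hr
Volume infused so far = 193.4429 mL/hr × 1.8 hr = 348.1972 mL
Volume remaining = 494 − 348.1972 = 145.8028 mL
New rate:
Dose = 6.7 mcg/kg/min × 113.6364 kg = 761.3636 mcg/min
761.3636 mcg/min × 60 min/hr = 45681.82 mcg/hr
Rate = 45681.82 mcg/hr ÷ 599.1903 mcg/mL = 76.23925 mL/hr
Time remaining = 145.8028 mL ÷ 76.23925 mL/hr = 1.912438 hr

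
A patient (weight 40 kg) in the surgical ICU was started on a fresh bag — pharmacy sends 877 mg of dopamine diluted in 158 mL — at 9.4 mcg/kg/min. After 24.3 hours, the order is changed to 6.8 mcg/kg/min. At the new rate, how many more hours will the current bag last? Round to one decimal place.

Initial rate:
Dose = 9.4 mcg/kg/min × 40 kg = 376 mcg/min
376 mcg/min × 60 min/hr = 22560 mcg/hr
Concentration = 877 mg ÷ 158 mL = 5.550633 mg/mL = 5550.633 mcg/mL
Rate = 22560 mcg/hr ÷ 5550.633 mcg/mL = 4.064401 mL/hr
Volume infused so far = 4.064401 mL/hr × 24.3 hr = 98.76495 mL
Volume remaining = 158 − 98.76495 = 59.23505 mL
New rate:
Dose = 6.8 mcg/kg/min × 40 kg = 272 mcg/min
272 mcg/min × 60 min/hr = 16320 mcg/hr
Rate = 16320 mcg/hr ÷ 5550.633 mcg/mL = 2.940205 mL/hr
Time remaining = 59.23505 mL ÷ 2.940205 mL/hr = 20.14657 hr

20.1 hours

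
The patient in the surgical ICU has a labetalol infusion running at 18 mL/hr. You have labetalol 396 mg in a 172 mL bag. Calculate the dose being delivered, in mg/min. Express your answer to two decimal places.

Concentration = 396 mg ÷ 172 mL = 2.302326 mg/mL
Drug rate = 18 mL/hr × 2.302326 mg/mL = 41.44186 mg/hr
41.44186 mg/hr ÷ 60 min/hr = 0.6906977 mg/min

0.69 mg/min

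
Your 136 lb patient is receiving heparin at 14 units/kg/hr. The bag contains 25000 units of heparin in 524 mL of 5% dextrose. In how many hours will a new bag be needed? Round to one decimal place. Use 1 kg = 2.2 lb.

Weight = 136 lb ÷ 2.2 lb/kg = 61.81818 kg
Dose = 14 units/kg/hr × 61.81818 kg = 865.4545 units/hr
Concentration = 25000 units ÷ 524 mL = 47.70992 units/mL
Rate = 865.4545 units/hr ÷ 47.70992 units/mL = 18.13993 mL/hr
Duration = 524 mL ÷ 18.13993 mL/hr = 28.88655 hr

28.9 hours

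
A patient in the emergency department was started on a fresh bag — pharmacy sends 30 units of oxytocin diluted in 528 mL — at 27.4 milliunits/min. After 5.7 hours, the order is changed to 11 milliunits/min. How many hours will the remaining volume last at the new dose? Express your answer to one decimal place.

Initial rate:
27.4 milliunits/min × 60 min/hr = 1644 milliunits/hr
Concentration = 30 units ÷ 528 mL = 0.05681818 units/mL = 56.81818 milliunits/mL
Rate = 1644 milliunits/hr ÷ 56.81818 milliunits/mL = 28.9344 mL/hr
Volume infused so far = 28.9344 mL/hr × 5.7 hr = 164.9261 mL
Volume remaining = 528 − 164.9261 = 363.0739 mL
New rate:
11 milliunits/min × 60 min/hr = 660 milliunits/hr
Rate = 660 milliunits/hr ÷ 56.81818 milliunits/mL = 11.616 mL/hr
Time remaining = 363.0739 mL ÷ 11.616 mL/hr = 31.25636 hr

31.3 hours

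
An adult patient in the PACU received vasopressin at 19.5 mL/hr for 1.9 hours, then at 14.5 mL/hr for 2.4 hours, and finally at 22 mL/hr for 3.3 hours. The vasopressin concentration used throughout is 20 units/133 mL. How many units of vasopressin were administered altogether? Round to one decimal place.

21.7 units

Concentration = 20 units ÷ 133 mL = 0.1503759 units/mL
Stage 1: 19.5 mL/hr × 1.9 hr = 37.05 mL → 37.05 mL × 0.1503759 units/mL = 5.571429 units
Stage 2: 14.5 mL/hr × 2.4 hr = 34.8 mL → 34.8 mL × 0.1503759 units/mL = 5.233083 units
Stage 3: 22 mL/hr × 3.3 hr = 72.6 mL → 72.6 mL × 0.1503759 units/mL = 10.91729 units
Total = 5.571429 + 5.233083 + 10.91729 = 21.7218 units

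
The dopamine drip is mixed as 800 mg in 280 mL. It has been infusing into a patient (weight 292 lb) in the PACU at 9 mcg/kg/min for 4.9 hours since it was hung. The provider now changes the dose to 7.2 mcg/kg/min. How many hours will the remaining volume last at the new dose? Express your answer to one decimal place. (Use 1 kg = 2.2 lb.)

Initial rate:
Weight = 292 lb ÷ 2.2 lb/kg = 132.7273 kg
Dose = 9 mcg/kg/min × 132.7273 kg = 1194.545 mcg/min
1194.545 mcg/min × 60 min/hr = 71672.73 mcg/hr
Concentration = 800 mg ÷ 280 mL = 2.857143 mg/mL = 2857.143 mcg/mL
Rate = 71672.73 mcg/hr ÷ 2857.143 mcg/mL = 25.08545 mL/hr
Volume infused so far = 25.08545 mL/hr × 4.9 hr = 122.9187 mL
Volume remaining = 280 − 122.9187 = 157.0813 mL
New rate:
Dose = 7.2 mcg/kg/min × 132.7273 kg = 955.6364 mcg/min
955.6364 mcg/min × 60 min/hr = 57338.18 mcg/hr
Rate = 57338.18 mcg/hr ÷ 2857.143 mcg/mL = 20.06836 mL/hr
Time remaining = 157.0813 mL ÷ 20.06836 mL/hr = 7.827308 hr

7.8 hours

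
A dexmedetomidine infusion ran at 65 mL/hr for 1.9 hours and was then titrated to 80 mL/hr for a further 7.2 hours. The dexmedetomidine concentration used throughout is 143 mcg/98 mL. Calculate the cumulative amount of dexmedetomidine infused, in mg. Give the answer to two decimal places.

1.02 mg

Concentration = 143 mcg ÷ 98 mL = 1.459184 mcg/mL
Stage 1: 65 mL/hr × 1.9 hr = 123.5 mL → 123.5 mL × 1.459184 mcg/mL = 180.2092 mcg
Stage 2: 80 mL/hr × 7.2 hr = 576 mL → 576 mL × 1.459184 mcg/mL = 840.4898 mcg
Total = 180.2092 + 840.4898 = 1020.699 mcg = 1.020699 mg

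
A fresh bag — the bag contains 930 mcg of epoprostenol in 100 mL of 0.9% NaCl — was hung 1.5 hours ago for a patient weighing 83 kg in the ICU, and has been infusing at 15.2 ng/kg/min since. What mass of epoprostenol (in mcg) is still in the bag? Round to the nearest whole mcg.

816 mcg

Dose = 15.2 ng/kg/min × 83 kg = 1261.6 ng/min
1261.6 ng/min × 60 min/hr = 75696 ng/hr
Concentration = 930 mcg ÷ 100 mL = 9.3 mcg/mL = 9300 ng/mL
Rate = 75696 ng/hr ÷ 9300 ng/mL = 8.139355 mL/hr
Volume infused = 8.139355 mL/hr × 1.5 hr = 12.20903 mL
Volume remaining = 100 − 12.20903 = 87.79097 mL
Drug remaining = 87.79097 mL × 9300 ng/mL = 816456 ng = 816.456 mcg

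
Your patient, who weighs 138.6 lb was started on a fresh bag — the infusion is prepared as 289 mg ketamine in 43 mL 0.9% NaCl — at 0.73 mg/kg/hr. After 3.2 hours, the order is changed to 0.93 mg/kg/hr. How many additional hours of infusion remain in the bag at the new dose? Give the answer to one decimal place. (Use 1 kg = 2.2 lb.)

2.4 hours

Initial rate:
Weight = 138.6 lb ÷ 2.2 lb/kg = 63 kg
Dose = 0.73 mg/kg/hr × 63 kg = 45.99 mg/hr
Concentration = 289 mg ÷ 43 mL = 6.72093 mg/mL
Rate = 45.99 mg/hr ÷ 6.72093 mg/mL = 6.842803 mL/hr
Volume infused so far = 6.842803 mL/hr × 3.2 hr = 21.89697 mL
Volume remaining = 43 − 21.89697 = 21.10303 mL
New rate:
Dose = 0.93 mg/kg/hr × 63 kg = 58.59 mg/hr
Rate = 58.59 mg/hr ÷ 6.72093 mg/mL = 8.717543 mL/hr
Time remaining = 21.10303 mL ÷ 8.717543 mL/hr = 2.420754 hr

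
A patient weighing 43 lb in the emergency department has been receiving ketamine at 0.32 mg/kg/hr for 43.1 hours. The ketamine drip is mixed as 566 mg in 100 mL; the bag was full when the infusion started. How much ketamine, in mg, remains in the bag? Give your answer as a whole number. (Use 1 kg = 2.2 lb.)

Weight = 43 lb ÷ 2.2 lb/kg = 19.54545 kg
Dose = 0.32 mg/kg/hr × 19.54545 kg = 6.254545 mg/hr
Concentration = 566 mg ÷ 100 mL = 5.66 mg/mL
Rate = 6.254545 mg/hr ÷ 5.66 mg/mL = 1.105043 mL/hr
Volume infused = 1.105043 mL/hr × 43.1 hr = 47.62737 mL
Volume remaining = 100 − 47.62737 = 52.37263 mL
Drug remaining = 52.37263 mL × 5.66 mg/mL = 296.4291 mg

296 mg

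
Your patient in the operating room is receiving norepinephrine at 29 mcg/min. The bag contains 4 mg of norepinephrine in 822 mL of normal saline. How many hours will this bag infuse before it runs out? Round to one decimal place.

2.3 hours

29 mcg/min × 60 min/hr = 1740 mcg/hr
Concentration = 4 mg ÷ 822 mL = 0.00486618 mg/mL = 4.86618 mcg/mL
Rate = 1740 mcg/hr ÷ 4.86618 mcg/mL = 357.57 mL/hr
Duration = 822 mL ÷ 357.57 mL/hr = 2.298851 hr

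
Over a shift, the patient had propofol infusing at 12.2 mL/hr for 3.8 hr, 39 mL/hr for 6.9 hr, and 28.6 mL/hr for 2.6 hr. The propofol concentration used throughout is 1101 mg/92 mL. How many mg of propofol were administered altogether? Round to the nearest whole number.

Concentration = 1101 mg ÷ 92 mL = 11.96739 mg/mL
Stage 1: 12.2 mL/hr × 3.8 hr = 46.36 mL → 46.36 mL × 11.96739 mg/mL = 554.8083 mg
Stage 2: 39 mL/hr × 6.9 hr = 269.1 mL → 269.1 mL × 11.96739 mg/mL = 3220.425 mg
Stage 3: 28.6 mL/hr × 2.6 hr = 74.36 mL → 74.36 mL × 11.96739 mg/mL = 889.8952 mg
Total = 554.8083 + 3220.425 + 889.8952 = 4665.128 mg

4665 mg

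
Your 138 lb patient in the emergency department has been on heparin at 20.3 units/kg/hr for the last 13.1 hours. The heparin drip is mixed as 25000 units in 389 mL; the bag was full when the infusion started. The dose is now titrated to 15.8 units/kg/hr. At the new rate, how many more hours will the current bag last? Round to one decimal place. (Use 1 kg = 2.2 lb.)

Initial rate:
Weight = 138 lb ÷ 2.2 lb/kg = 62.72727 kg
Dose = 20.3 units/kg/hr × 62.72727 kg = 1273.364 units/hr
Concentration = 25000 units ÷ 389 mL = 64.26735 units/mL
Rate = 1273.364 units/hr ÷ 64.26735 units/mL = 19.81354 mL/hr
Volume infused so far = 19.81354 mL/hr × 13.1 hr = 259.5574 mL
Volume remaining = 389 − 259.5574 = 129.4426 mL
New rate:
Dose = 15.8 units/kg/hr × 62.72727 kg = 991.0909 units/hr
Rate = 991.0909 units/hr ÷ 64.26735 units/mL = 15.42137 mL/hr
Time remaining = 129.4426 mL ÷ 15.42137 mL/hr = 8.393717 hr

8.4 hours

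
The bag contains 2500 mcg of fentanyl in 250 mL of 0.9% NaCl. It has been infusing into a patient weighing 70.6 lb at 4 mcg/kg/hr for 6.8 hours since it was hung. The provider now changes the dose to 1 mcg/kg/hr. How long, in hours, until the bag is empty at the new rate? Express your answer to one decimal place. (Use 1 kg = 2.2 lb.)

Initial rate:
Weight = 70.6 lb ÷ 2.2 lb/kg = 32.09091 kg
Dose = 4 mcg/kg/hr × 32.09091 kg = 128.3636 mcg/hr
Concentration = 2500 mcg ÷ 250 mL = 10 mcg/mL
Rate = 128.3636 mcg/hr ÷ 10 mcg/mL = 12.83636 mL/hr
Volume infused so far = 12.83636 mL/hr × 6.8 hr = 87.28727 mL
Volume remaining = 250 − 87.28727 = 162.7127 mL
New rate:
Dose = 1 mcg/kg/hr × 32.09091 kg = 32.09091 mcg/hr
Rate = 32.09091 mcg/hr ÷ 10 mcg/mL = 3.209091 mL/hr
Time remaining = 162.7127 mL ÷ 3.209091 mL/hr = 50.70368 hr

50.7 hours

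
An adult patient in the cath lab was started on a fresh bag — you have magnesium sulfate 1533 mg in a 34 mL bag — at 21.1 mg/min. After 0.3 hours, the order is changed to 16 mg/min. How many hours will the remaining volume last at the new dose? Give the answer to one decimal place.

1.2 hours

Initial rate:
21.1 mg/min × 60 min/hr = 1266 mg/hr
Concentration = 1533 mg ÷ 34 mL = 45.08824 mg/mL
Rate = 1266 mg/hr ÷ 45.08824 mg/mL = 28.07828 mL/hr
Volume infused so far = 28.07828 mL/hr × 0.3 hr = 8.423483 mL
Volume remaining = 34 − 8.423483 = 25.57652 mL
New rate:
16 mg/min × 60 min/hr = 960 mg/hr
Rate = 960 mg/hr ÷ 45.08824 mg/mL = 21.29159 mL/hr
Time remaining = 25.57652 mL ÷ 21.29159 mL/hr = 1.20125 hr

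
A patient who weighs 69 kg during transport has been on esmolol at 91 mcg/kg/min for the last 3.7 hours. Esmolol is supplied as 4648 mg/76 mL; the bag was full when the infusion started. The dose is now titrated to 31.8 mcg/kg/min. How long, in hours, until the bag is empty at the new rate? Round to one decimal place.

24.7 hours

Initial rate:
Dose = 91 mcg/kg/min × 69 kg = 6279 mcg/min
6279 mcg/min × 60 min/hr = 376740 mcg/hr
Concentration = 4648 mg ÷ 76 mL = 61.15789 mg/mL = 61157.89 mcg/mL
Rate = 376740 mcg/hr ÷ 61157.89 mcg/mL = 6.16012 mL/hr
Volume infused so far = 6.16012 mL/hr × 3.7 hr = 22.79245 mL
Volume remaining = 76 − 22.79245 = 53.20755 mL
New rate:
Dose = 31.8 mcg/kg/min × 69 kg = 2194.2 mcg/min
2194.2 mcg/min × 60 min/hr = 131652 mcg/hr
Rate = 131652 mcg/hr ÷ 61157.89 mcg/mL = 2.152657 mL/hr
Time remaining = 53.20755 mL ÷ 2.152657 mL/hr = 24.71715 hr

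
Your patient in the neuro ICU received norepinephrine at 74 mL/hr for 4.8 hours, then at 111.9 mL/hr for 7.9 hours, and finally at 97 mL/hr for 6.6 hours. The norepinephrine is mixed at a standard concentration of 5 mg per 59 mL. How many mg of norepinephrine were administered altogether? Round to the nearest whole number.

Concentration = 5 mg ÷ 59 mL = 0.08474576 mg/mL
Stage 1: 74 mL/hr × 4.8 hr = 355.2 mL → 355.2 mL × 0.08474576 mg/mL = 30.10169 mg
Stage 2: 111.9 mL/hr × 7.9 hr = 884.01 mL → 884.01 mL × 0.08474576 mg/mL = 74.9161 mg
Stage 3: 97 mL/hr × 6.6 hr = 640.2 mL → 640.2 mL × 0.08474576 mg/mL = 54.25424 mg
Total = 30.10169 + 74.9161 + 54.25424 = 159.272 mg

159 mg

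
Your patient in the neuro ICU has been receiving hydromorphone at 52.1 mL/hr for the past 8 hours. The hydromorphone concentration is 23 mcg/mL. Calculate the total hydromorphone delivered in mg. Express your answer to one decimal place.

Concentration = 23 mcg/mL = 0.023 mg/mL
Drug rate = 52.1 mL/hr × 0.023 mg/mL = 1.1983 mg/hr
Total = 1.1983 mg/hr × 8 hr = 9.5864 mg

9.6 mg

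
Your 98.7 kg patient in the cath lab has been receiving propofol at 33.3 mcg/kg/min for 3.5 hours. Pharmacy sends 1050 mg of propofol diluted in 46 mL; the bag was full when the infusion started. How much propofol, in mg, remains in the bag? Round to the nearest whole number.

Dose = 33.3 mcg/kg/min × 98.7 kg = 3286.71 mcg/min
3286.71 mcg/min × 60 min/hr = 197202.6 mcg/hr
Concentration = 1050 mg ÷ 46 mL = 22.82609 mg/mL = 22826.09 mcg/mL
Rate = 197202.6 mcg/hr ÷ 22826.09 mcg/mL = 8.639352 mL/hr
Volume infused = 8.639352 mL/hr × 3.5 hr = 30.23773 mL
Volume remaining = 46 − 30.23773 = 15.76227 mL
Drug remaining = 15.76227 mL × 22826.09 mcg/mL = 359790.9 mcg = 359.7909 mg

360 mg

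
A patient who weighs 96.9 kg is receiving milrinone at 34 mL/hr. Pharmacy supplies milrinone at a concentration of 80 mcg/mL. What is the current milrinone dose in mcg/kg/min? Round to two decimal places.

0.47 mcg/kg/min

Drug rate = 34 mL/hr × 80 mcg/mL = 2720 mcg/hr
2720 mcg/hr ÷ 60 min/hr = 45.33333 mcg/min
45.33333 mcg/min ÷ 96.9 kg = 0.4678363 mcg/kg/min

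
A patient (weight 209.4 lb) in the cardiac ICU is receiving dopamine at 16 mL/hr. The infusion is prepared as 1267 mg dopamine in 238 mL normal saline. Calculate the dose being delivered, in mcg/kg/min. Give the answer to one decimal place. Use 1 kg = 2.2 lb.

Weight = 209.4 lb ÷ 2.2 lb/kg = 95.18182 kg
Concentration = 1267 mg ÷ 238 mL = 5.323529 mg/mL = 5323.529 mcg/mL
Drug rate = 16 mL/hr × 5323.529 mcg/mL = 85176.47 mcg/hr
85176.47 mcg/hr ÷ 60 min/hr = 1419.608 mcg/min
1419.608 mcg/min ÷ 95.18182 kg = 14.9147 mcg/kg/min

14.9 mcg/kg/min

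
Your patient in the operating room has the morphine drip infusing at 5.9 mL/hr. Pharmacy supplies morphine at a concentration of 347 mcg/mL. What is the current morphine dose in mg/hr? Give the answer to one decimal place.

Concentration = 347 mcg/mL = 0.347 mg/mL
Drug rate = 5.9 mL/hr × 0.347 mg/mL = 2.0473 mg/hr

2.0 mg/hr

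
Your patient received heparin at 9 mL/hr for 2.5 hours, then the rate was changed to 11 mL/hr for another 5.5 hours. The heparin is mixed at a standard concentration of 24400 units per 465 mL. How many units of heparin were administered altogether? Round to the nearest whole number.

4355 units

Concentration = 24400 units ÷ 465 mL = 52.47312 units/mL
Stage 1: 9 mL/hr × 2.5 hr = 22.5 mL → 22.5 mL × 52.47312 units/mL = 1180.645 units
Stage 2: 11 mL/hr × 5.5 hr = 60.5 mL → 60.5 mL × 52.47312 units/mL = 3174.624 units
Total = 1180.645 + 3174.624 = 4355.269 units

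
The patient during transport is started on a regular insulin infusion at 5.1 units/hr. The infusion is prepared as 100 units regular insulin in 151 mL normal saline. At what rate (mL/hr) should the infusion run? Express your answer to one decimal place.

Concentration = 100 units ÷ 151 mL = 0.6622517 units/mL
Rate = 5.1 units/hr ÷ 0.6622517 units/mL = 7.701 mL/hr

7.7 mL/hr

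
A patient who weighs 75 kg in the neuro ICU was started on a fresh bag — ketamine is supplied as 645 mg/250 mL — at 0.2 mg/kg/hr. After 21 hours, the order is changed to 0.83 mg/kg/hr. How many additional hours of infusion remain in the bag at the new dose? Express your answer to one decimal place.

5.3 hours

Initial rate:
Dose = 0.2 mg/kg/hr × 75 kg = 15 mg/hr
Concentration = 645 mg ÷ 250 mL = 2.58 mg/mL
Rate = 15 mg/hr ÷ 2.58 mg/mL = 5.813953 mL/hr
Volume infused so far = 5.813953 mL/hr × 21 hr = 122.093 mL
Volume remaining = 250 − 122.093 = 127.907 mL
New rate:
Dose = 0.83 mg/kg/hr × 75 kg = 62.25 mg/hr
Rate = 62.25 mg/hr ÷ 2.58 mg/mL = 24.12791 mL/hr
Time remaining = 127.907 mL ÷ 24.12791 mL/hr = 5.301205 hr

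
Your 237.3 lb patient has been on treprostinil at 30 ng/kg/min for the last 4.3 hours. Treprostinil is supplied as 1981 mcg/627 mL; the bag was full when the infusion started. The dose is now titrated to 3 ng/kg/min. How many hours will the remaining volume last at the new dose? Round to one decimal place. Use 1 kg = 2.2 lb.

59.0 hours

Initial rate:
Weight = 237.3 lb ÷ 2.2 lb/kg = 107.8636 kg
Dose = 30 ng/kg/min × 107.8636 kg = 3235.909 ng/min
3235.909 ng/min × 60 min/hr = 194154.5 ng/hr
Concentration = 1981 mcg ÷ 627 mL = 3.15949 mcg/mL = 3159.49 ng/mL
Rate = 194154.5 ng/hr ÷ 3159.49 ng/mL = 61.45124 mL/hr
Volume infused so far = 61.45124 mL/hr × 4.3 hr = 264.2403 mL
Volume remaining = 627 − 264.2403 = 362.7597 mL
New rate:
Dose = 3 ng/kg/min × 107.8636 kg = 323.5909 ng/min
323.5909 ng/min × 60 min/hr = 19415.45 ng/hr
Rate = 19415.45 ng/hr ÷ 3159.49 ng/mL = 6.145124 mL/hr
Time remaining = 362.7597 mL ÷ 6.145124 mL/hr = 59.03212 hr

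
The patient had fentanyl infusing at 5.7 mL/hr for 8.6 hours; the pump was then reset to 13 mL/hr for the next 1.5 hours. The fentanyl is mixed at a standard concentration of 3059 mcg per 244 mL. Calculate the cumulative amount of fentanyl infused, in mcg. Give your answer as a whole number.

Concentration = 3059 mcg ÷ 244 mL = 12.53689 mcg/mL
Stage 1: 5.7 mL/hr × 8.6 hr = 49.02 mL → 49.02 mL × 12.53689 mcg/mL = 614.5581 mcg
Stage 2: 13 mL/hr × 1.5 hr = 19.5 mL → 19.5 mL × 12.53689 mcg/mL = 244.4693 mcg
Total = 614.5581 + 244.4693 = 859.0274 mcg

859 mcg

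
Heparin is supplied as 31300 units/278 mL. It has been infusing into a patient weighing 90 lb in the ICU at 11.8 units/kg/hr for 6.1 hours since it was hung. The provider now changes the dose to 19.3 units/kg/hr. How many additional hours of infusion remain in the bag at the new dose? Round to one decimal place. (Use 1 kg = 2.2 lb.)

Initial rate:
Weight = 90 lb ÷ 2.2 lb/kg = 40.90909 kg
Dose = 11.8 units/kg/hr × 40.90909 kg = 482.7273 units/hr
Concentration = 31300 units ÷ 278 mL = 112.5899 units/mL
Rate = 482.7273 units/hr ÷ 112.5899 units/mL = 4.287482 mL/hr
Volume infused so far = 4.287482 mL/hr × 6.1 hr = 26.15364 mL
Volume remaining = 278 − 26.15364 = 251.8464 mL
New rate:
Dose = 19.3 units/kg/hr × 40.90909 kg = 789.5455 units/hr
Rate = 789.5455 units/hr ÷ 112.5899 units/mL = 7.012576 mL/hr
Time remaining = 251.8464 mL ÷ 7.012576 mL/hr = 35.91353 hr

35.9 hours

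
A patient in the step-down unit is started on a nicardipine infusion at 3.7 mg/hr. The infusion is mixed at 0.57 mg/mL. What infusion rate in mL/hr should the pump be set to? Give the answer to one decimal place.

6.5 mL/hr

Rate = 3.7 mg/hr ÷ 0.57 mg/mL = 6.491228 mL/hr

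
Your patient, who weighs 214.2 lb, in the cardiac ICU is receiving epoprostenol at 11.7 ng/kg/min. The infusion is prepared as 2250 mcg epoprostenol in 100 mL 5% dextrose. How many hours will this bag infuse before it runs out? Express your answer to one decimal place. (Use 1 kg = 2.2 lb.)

32.9 hours

Weight = 214.2 lb ÷ 2.2 lb/kg = 97.36364 kg
Dose = 11.7 ng/kg/min × 97.36364 kg = 1139.155 ng/min
1139.155 ng/min × 60 min/hr = 68349.27 ng/hr
Concentration = 2250 mcg ÷ 100 mL = 22.5 mcg/mL = 22500 ng/mL
Rate = 68349.27 ng/hr ÷ 22500 ng/mL = 3.037745 mL/hr
Duration = 100 mL ÷ 3.037745 mL/hr = 32.91915 hr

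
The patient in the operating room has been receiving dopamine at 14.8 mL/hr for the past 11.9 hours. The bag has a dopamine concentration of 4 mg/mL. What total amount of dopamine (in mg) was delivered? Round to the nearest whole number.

Concentration = 4 mg/mL = 4000 mcg/mL
Drug rate = 14.8 mL/hr × 4000 mcg/mL = 59200 mcg/hr
Total = 59200 mcg/hr × 11.9 hr = 704480 mcg = 704.48 mg

704 mg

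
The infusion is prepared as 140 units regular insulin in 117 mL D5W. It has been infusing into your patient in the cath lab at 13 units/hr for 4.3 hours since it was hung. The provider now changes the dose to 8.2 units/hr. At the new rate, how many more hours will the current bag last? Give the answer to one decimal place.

Initial rate:
Concentration = 140 units ÷ 117 mL = 1.196581 units/mL
Rate = 13 units/hr ÷ 1.196581 units/mL = 10.86429 mL/hr
Volume infused so far = 10.86429 mL/hr × 4.3 hr = 46.71643 mL
Volume remaining = 117 − 46.71643 = 70.28357 mL
New rate:
Rate = 8.2 units/hr ÷ 1.196581 units/mL = 6.852857 mL/hr
Time remaining = 70.28357 mL ÷ 6.852857 mL/hr = 10.2561 hr

10.3 hours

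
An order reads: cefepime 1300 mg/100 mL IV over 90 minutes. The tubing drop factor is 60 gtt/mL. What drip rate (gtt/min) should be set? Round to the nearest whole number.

100 mL ÷ (90 min) = 1.111111 mL/min
1.111111 mL/min × 60 gtt/mL = 66.66667 gtt/min

67 gtt/min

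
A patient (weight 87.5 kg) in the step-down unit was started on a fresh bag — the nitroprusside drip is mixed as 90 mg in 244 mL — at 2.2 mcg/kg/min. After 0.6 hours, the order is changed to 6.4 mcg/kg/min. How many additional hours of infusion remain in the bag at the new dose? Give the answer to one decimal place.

2.5 hours

Initial rate:
Dose = 2.2 mcg/kg/min × 87.5 kg = 192.5 mcg/min
192.5 mcg/min × 60 min/hr = 11550 mcg/hr
Concentration = 90 mg ÷ 244 mL = 0.3688525 mg/mL = 368.8525 mcg/mL
Rate = 11550 mcg/hr ÷ 368.8525 mcg/mL = 31.31333 mL/hr
Volume infused so far = 31.31333 mL/hr × 0.6 hr = 18.788 mL
Volume remaining = 244 − 18.788 = 225.212 mL
New rate:
Dose = 6.4 mcg/kg/min × 87.5 kg = 560 mcg/min
560 mcg/min × 60 min/hr = 33600 mcg/hr
Rate = 33600 mcg/hr ÷ 368.8525 mcg/mL = 91.09333 mL/hr
Time remaining = 225.212 mL ÷ 91.09333 mL/hr = 2.472321 hr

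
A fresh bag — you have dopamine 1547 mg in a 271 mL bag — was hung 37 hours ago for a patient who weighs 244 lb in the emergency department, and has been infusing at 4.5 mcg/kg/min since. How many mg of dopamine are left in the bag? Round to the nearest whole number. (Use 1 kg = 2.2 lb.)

439 mg

Weight = 244 lb ÷ 2.2 lb/kg = 110.9091 kg
Dose = 4.5 mcg/kg/min × 110.9091 kg = 499.0909 mcg/min
499.0909 mcg/min × 60 min/hr = 29945.45 mcg/hr
Concentration = 1547 mg ÷ 271 mL = 5.708487 mg/mL = 5708.487 mcg/mL
Rate = 29945.45 mcg/hr ÷ 5708.487 mcg/mL = 5.245778 mL/hr
Volume infused = 5.245778 mL/hr × 37 hr = 194.0938 mL
Volume remaining = 271 − 194.0938 = 76.90622 mL
Drug remaining = 76.90622 mL × 5708.487 mcg/mL = 439018.2 mcg = 439.0182 mg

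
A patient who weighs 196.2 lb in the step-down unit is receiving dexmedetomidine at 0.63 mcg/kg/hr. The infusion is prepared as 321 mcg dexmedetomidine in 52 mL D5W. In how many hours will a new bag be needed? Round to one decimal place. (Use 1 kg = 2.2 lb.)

Weight = 196.2 lb ÷ 2.2 lb/kg = 89.18182 kg
Dose = 0.63 mcg/kg/hr × 89.18182 kg = 56.18455 mcg/hr
Concentration = 321 mcg ÷ 52 mL = 6.173077 mcg/mL
Rate = 56.18455 mcg/hr ÷ 6.173077 mcg/mL = 9.101546 mL/hr
Duration = 52 mL ÷ 9.101546 mL/hr = 5.713315 hr

5.7 hours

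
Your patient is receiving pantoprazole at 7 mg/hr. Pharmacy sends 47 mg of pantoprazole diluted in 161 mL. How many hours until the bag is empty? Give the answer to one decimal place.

6.7 hours

Concentration = 47 mg ÷ 161 mL = 0.2919255 mg/mL
Rate = 7 mg/hr ÷ 0.2919255 mg/mL = 23.97872 mL/hr
Duration = 161 mL ÷ 23.97872 mL/hr = 6.714286 hr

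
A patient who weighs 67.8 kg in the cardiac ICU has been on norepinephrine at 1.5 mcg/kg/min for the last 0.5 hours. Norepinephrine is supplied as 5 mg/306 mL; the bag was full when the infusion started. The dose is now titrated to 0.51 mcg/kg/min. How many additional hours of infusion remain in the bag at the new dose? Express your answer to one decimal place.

0.9 hours

Initial rate:
Dose = 1.5 mcg/kg/min × 67.8 kg = 101.7 mcg/min
101.7 mcg/min × 60 min/hr = 6102 mcg/hr
Concentration = 5 mg ÷ 306 mL = 0.01633987 mg/mL = 16.33987 mcg/mL
Rate = 6102 mcg/hr ÷ 16.33987 mcg/mL = 373.4424 mL/hr
Volume infused so far = 373.4424 mL/hr × 0.5 hr = 186.7212 mL
Volume remaining = 306 − 186.7212 = 119.2788 mL
New rate:
Dose = 0.51 mcg/kg/min × 67.8 kg = 34.578 mcg/min
34.578 mcg/min × 60 min/hr = 2074.68 mcg/hr
Rate = 2074.68 mcg/hr ÷ 16.33987 mcg/mL = 126.9704 mL/hr
Time remaining = 119.2788 mL ÷ 126.9704 mL/hr = 0.939422 hr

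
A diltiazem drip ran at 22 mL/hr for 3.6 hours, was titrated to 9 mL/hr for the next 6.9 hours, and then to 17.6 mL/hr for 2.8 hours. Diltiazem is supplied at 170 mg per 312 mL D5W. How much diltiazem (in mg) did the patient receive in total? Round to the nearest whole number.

104 mg

Concentration = 170 mg ÷ 312 mL = 0.5448718 mg/mL
Stage 1: 22 mL/hr × 3.6 hr = 79.2 mL → 79.2 mL × 0.5448718 mg/mL = 43.15385 mg
Stage 2: 9 mL/hr × 6.9 hr = 62.1 mL → 62.1 mL × 0.5448718 mg/mL = 33.83654 mg
Stage 3: 17.6 mL/hr × 2.8 hr = 49.28 mL → 49.28 mL × 0.5448718 mg/mL = 26.85128 mg
Total = 43.15385 + 33.83654 + 26.85128 = 103.8417 mg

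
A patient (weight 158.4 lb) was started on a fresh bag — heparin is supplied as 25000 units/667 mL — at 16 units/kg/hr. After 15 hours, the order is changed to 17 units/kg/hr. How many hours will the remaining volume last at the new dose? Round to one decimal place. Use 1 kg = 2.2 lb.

6.3 hours

Initial rate:
Weight = 158.4 lb ÷ 2.2 lb/kg = 72 kg
Dose = 16 units/kg/hr × 72 kg = 1152 units/hr
Concentration = 25000 units ÷ 667 mL = 37.48126 units/mL
Rate = 1152 units/hr ÷ 37.48126 units/mL = 30.73536 mL/hr
Volume infused so far = 30.73536 mL/hr × 15 hr = 461.0304 mL
Volume remaining = 667 − 461.0304 = 205.9696 mL
New rate:
Dose = 17 units/kg/hr × 72 kg = 1224 units/hr
Rate = 1224 units/hr ÷ 37.48126 units/mL = 32.65632 mL/hr
Time remaining = 205.9696 mL ÷ 32.65632 mL/hr = 6.30719 hr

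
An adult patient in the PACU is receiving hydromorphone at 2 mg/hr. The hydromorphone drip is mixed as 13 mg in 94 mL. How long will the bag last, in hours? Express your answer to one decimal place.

6.5 hours

Concentration = 13 mg ÷ 94 mL = 0.1382979 mg/mL
Rate = 2 mg/hr ÷ 0.1382979 mg/mL = 14.46154 mL/hr
Duration = 94 mL ÷ 14.46154 mL/hr = 6.5 hr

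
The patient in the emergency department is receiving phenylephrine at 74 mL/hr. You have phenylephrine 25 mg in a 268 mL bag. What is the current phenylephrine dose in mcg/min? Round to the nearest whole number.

Concentration = 25 mg ÷ 268 mL = 0.09328358 mg/mL = 93.28358 mcg/mL
Drug rate = 74 mL/hr × 93.28358 mcg/mL = 6902.985 mcg/hr
6902.985 mcg/hr ÷ 60 min/hr = 115.0498 mcg/min

115 mcg/min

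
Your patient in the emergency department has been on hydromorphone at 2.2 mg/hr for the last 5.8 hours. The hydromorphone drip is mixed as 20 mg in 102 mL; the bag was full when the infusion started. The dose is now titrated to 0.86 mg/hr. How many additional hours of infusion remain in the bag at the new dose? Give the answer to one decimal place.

8.4 hours

Initial rate:
Concentration = 20 mg ÷ 102 mL = 0.1960784 mg/mL
Rate = 2.2 mg/hr ÷ 0.1960784 mg/mL = 11.22 mL/hr
Volume infused so far = 11.22 mL/hr × 5.8 hr = 65.076 mL
Volume remaining = 102 − 65.076 = 36.924 mL
New rate:
Rate = 0.86 mg/hr ÷ 0.1960784 mg/mL = 4.386 mL/hr
Time remaining = 36.924 mL ÷ 4.386 mL/hr = 8.418605 hr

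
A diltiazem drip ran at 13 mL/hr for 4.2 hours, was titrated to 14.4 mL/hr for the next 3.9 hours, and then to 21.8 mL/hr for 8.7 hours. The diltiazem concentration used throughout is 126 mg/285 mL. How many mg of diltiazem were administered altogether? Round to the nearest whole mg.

Concentration = 126 mg ÷ 285 mL = 0.4421053 mg/mL
Stage 1: 13 mL/hr × 4.2 hr = 54.6 mL → 54.6 mL × 0.4421053 mg/mL = 24.13895 mg
Stage 2: 14.4 mL/hr × 3.9 hr = 56.16 mL → 56.16 mL × 0.4421053 mg/mL = 24.82863 mg
Stage 3: 21.8 mL/hr × 8.7 hr = 189.66 mL → 189.66 mL × 0.4421053 mg/mL = 83.84968 mg
Total = 24.13895 + 24.82863 + 83.84968 = 132.8173 mg

133 mg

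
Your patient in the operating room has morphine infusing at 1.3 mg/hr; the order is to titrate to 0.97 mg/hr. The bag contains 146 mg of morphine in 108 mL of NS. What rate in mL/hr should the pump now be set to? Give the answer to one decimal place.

0.7 mL/hr

Concentration = 146 mg ÷ 108 mL = 1.351852 mg/mL
Rate = 0.97 mg/hr ÷ 1.351852 mg/mL = 0.7175342 mL/hr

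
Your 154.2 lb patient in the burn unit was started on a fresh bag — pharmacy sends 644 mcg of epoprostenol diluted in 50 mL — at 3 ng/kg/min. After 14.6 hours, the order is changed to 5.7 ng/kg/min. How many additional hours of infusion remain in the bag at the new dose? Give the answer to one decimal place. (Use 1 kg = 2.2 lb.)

19.2 hours

Initial rate:
Weight = 154.2 lb ÷ 2.2 lb/kg = 70.09091 kg
Dose = 3 ng/kg/min × 70.09091 kg = 210.2727 ng/min
210.2727 ng/min × 60 min/hr = 12616.36 ng/hr
Concentration = 644 mcg ÷ 50 mL = 12.88 mcg/mL = 12880 ng/mL
Rate = 12616.36 ng/hr ÷ 12880 ng/mL = 0.9795313 mL/hr
Volume infused so far = 0.9795313 mL/hr × 14.6 hr = 14.30116 mL
Volume remaining = 50 − 14.30116 = 35.69884 mL
New rate:
Dose = 5.7 ng/kg/min × 70.09091 kg = 399.5182 ng/min
399.5182 ng/min × 60 min/hr = 23971.09 ng/hr
Rate = 23971.09 ng/hr ÷ 12880 ng/mL = 1.86111 mL/hr
Time remaining = 35.69884 mL ÷ 1.86111 mL/hr = 19.18148 hr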